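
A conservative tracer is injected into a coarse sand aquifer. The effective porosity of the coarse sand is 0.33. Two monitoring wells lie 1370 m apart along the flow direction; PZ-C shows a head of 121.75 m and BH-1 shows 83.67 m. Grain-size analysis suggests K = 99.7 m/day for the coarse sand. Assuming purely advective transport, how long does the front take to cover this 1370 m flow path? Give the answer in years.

0.447

Hydraulic gradient i = (121.75 − 83.67) / 1370 = 38.08 / 1370 = 0.02780.
Darcy flux q = K · i = 99.70 × 0.02780 = 2.771 m/day.
Seepage velocity v = q / n_e = 2.771 / 0.33 = 8.398 m/day.
Travel time t = L / v = 1370 / 8.398 = 163.1 days = 0.4467 years.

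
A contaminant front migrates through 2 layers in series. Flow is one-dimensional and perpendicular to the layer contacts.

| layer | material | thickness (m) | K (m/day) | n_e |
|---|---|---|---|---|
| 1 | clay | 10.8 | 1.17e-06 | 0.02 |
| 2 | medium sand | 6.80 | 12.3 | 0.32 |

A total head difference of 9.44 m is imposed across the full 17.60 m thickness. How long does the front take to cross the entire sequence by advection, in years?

With flow normal to the layers, continuity requires the same specific discharge q through every layer.
Σ(b_i/K_i) = 10.8/1.17e-06 + 6.80/12.3 = 9.231e+06 d.
q = Δh / Σ(b_i/K_i) = 9.44 / 9.231e+06 = 1.023e-06 m/day.
In each layer the seepage velocity is v_i = q/n_i, so the layer transit time is t_i = b_i·n_i / q:
  layer 1 (clay): t_1 = 10.8 × 0.02 / 1.023e-06 = 2.112e+05 d
  layer 2 (medium sand): t_2 = 6.80 × 0.32 / 1.023e-06 = 2.128e+06 d
Total t = Σ t_i = 2.339e+06 days = 6404 years.

6400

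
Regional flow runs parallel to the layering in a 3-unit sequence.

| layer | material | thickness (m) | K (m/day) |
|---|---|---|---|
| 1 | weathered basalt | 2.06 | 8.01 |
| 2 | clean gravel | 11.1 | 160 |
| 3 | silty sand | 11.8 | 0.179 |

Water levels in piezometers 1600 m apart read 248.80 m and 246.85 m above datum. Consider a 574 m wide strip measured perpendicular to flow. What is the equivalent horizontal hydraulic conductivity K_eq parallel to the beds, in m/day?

Flow is parallel to layering, so each bed carries its own Darcy discharge and the transmissivities add.
Σ(K_i·b_i) = 8.01×2.06 + 160×11.1 + 0.179×11.8 = 1795 m²/day.
Total thickness b = 24.96 m, so K_eq = Σ(K_i·b_i)/b = 71.90 m/day.

71.9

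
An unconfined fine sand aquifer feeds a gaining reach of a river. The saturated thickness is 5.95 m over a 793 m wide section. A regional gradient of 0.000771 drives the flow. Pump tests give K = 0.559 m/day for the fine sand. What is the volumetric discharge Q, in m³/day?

Cross-sectional area A = 793 × 5.95 = 4718 m².
Hydraulic gradient i = 0.000771.
Darcy's law: Q = K · A · i = 0.5590 × 4718 × 0.0007710 = 2.034 m³/day.

2.03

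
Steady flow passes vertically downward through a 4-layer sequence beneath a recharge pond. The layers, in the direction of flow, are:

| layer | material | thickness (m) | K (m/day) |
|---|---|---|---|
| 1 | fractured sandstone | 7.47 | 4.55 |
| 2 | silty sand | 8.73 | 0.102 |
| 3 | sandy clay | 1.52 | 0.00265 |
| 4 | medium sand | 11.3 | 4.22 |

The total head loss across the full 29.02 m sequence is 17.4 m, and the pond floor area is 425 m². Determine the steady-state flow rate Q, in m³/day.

Flow is perpendicular to layering, so the layers act in series and the equivalent K is the thickness-weighted harmonic mean.
Total thickness L = 7.47 + 8.73 + 1.52 + 11.3 = 29.02 m.
Σ(b_i/K_i) = 7.47/4.55 + 8.73/0.102 + 1.52/0.00265 + 11.3/4.22 = 663.5 d.
K_eq = L / Σ(b_i/K_i) = 29.02 / 663.5 = 0.04374 m/day.
Q = K_eq · A · (Δh/L) = 0.04374 × 425 × (17.4/29.02) = 11.15 m³/day.

11.1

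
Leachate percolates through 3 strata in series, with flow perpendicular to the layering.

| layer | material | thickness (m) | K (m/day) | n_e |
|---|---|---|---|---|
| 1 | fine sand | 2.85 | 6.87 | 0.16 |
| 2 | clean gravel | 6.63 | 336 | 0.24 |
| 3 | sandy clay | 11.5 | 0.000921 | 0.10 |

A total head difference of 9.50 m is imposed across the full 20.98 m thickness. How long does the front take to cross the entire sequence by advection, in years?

11.5

With flow normal to the layers, continuity requires the same specific discharge q through every layer.
Σ(b_i/K_i) = 2.85/6.87 + 6.63/336 + 11.5/0.000921 = 12487 d.
q = Δh / Σ(b_i/K_i) = 9.50 / 12487 = 0.0007608 m/day.
In each layer the seepage velocity is v_i = q/n_i, so the layer transit time is t_i = b_i·n_i / q:
  layer 1 (fine sand): t_1 = 2.85 × 0.16 / 0.0007608 = 599.4 d
  layer 2 (clean gravel): t_2 = 6.63 × 0.24 / 0.0007608 = 2091 d
  layer 3 (sandy clay): t_3 = 11.5 × 0.10 / 0.0007608 = 1512 d
Total t = Σ t_i = 4202 days = 11.51 years.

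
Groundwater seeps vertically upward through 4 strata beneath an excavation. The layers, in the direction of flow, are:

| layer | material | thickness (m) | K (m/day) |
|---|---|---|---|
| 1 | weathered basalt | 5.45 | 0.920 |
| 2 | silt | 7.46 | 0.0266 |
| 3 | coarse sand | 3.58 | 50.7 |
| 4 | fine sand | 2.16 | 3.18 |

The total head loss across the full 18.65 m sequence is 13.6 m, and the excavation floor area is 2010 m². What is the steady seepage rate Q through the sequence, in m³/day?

95.2

Flow is perpendicular to layering, so the layers act in series and the equivalent K is the thickness-weighted harmonic mean.
Total thickness L = 5.45 + 7.46 + 3.58 + 2.16 = 18.65 m.
Σ(b_i/K_i) = 5.45/0.920 + 7.46/0.0266 + 3.58/50.7 + 2.16/3.18 = 287.1 d.
K_eq = L / Σ(b_i/K_i) = 18.65 / 287.1 = 0.06495 m/day.
Q = K_eq · A · (Δh/L) = 0.06495 × 2010 × (13.6/18.65) = 95.21 m³/day.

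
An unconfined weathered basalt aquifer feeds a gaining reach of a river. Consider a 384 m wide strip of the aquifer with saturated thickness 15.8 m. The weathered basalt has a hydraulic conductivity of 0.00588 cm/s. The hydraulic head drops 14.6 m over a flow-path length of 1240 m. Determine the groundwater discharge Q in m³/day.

Convert K: 0.00588 cm/s × 864 = 5.080 m/day.
Cross-sectional area A = 384 × 15.8 = 6067 m².
Hydraulic gradient i = Δh / L = 14.6 / 1240 = 0.01177.
Darcy's law: Q = K · A · i = 5.080 × 6067 × 0.01177 = 362.9 m³/day.

363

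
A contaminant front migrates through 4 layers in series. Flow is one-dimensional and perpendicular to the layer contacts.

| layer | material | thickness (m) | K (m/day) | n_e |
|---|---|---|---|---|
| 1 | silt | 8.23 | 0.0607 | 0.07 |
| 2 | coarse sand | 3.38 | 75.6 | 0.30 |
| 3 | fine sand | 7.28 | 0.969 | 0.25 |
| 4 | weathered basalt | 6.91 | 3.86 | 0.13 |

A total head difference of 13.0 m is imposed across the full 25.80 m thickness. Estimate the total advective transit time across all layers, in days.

With flow normal to the layers, continuity requires the same specific discharge q through every layer.
Σ(b_i/K_i) = 8.23/0.0607 + 3.38/75.6 + 7.28/0.969 + 6.91/3.86 = 144.9 d.
q = Δh / Σ(b_i/K_i) = 13.0 / 144.9 = 0.08970 m/day.
In each layer the seepage velocity is v_i = q/n_i, so the layer transit time is t_i = b_i·n_i / q:
  layer 1 (silt): t_1 = 8.23 × 0.07 / 0.08970 = 6.423 d
  layer 2 (coarse sand): t_2 = 3.38 × 0.30 / 0.08970 = 11.30 d
  layer 3 (fine sand): t_3 = 7.28 × 0.25 / 0.08970 = 20.29 d
  layer 4 (weathered basalt): t_4 = 6.91 × 0.13 / 0.08970 = 10.01 d
Total t = Σ t_i = 48.03 days.

48.0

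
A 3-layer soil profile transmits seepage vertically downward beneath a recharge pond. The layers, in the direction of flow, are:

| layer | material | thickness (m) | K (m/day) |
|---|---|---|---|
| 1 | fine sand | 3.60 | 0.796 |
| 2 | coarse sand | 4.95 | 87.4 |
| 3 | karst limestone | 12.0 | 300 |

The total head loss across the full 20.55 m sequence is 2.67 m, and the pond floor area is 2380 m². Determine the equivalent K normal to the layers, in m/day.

Flow is perpendicular to layering, so the layers act in series and the equivalent K is the thickness-weighted harmonic mean.
Total thickness L = 3.60 + 4.95 + 12.0 = 20.55 m.
Σ(b_i/K_i) = 3.60/0.796 + 4.95/87.4 + 12.0/300 = 4.619 d.
K_eq = L / Σ(b_i/K_i) = 20.55 / 4.619 = 4.449 m/day.

4.45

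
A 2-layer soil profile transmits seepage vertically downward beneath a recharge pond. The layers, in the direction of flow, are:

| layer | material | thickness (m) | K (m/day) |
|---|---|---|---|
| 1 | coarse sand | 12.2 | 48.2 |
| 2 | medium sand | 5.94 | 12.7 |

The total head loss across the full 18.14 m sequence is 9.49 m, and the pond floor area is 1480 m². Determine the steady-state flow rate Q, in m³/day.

19500

Flow is perpendicular to layering, so the layers act in series and the equivalent K is the thickness-weighted harmonic mean.
Total thickness L = 12.2 + 5.94 = 18.14 m.
Σ(b_i/K_i) = 12.2/48.2 + 5.94/12.7 = 0.7208 d.
K_eq = L / Σ(b_i/K_i) = 18.14 / 0.7208 = 25.17 m/day.
Q = K_eq · A · (Δh/L) = 25.17 × 1480 × (9.49/18.14) = 19485 m³/day.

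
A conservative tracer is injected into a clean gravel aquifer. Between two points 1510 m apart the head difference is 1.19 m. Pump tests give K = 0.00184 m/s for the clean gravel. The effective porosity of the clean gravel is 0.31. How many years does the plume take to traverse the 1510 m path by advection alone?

Convert K: 0.00184 m/s × 86400 = 159.0 m/day.
Hydraulic gradient i = Δh / L = 1.19 / 1510 = 0.0007881.
Darcy flux q = K · i = 159.0 × 0.0007881 = 0.1253 m/day.
Seepage velocity v = q / n_e = 0.1253 / 0.31 = 0.4041 m/day.
Travel time t = L / v = 1510 / 0.4041 = 3736 days = 10.23 years.

10.2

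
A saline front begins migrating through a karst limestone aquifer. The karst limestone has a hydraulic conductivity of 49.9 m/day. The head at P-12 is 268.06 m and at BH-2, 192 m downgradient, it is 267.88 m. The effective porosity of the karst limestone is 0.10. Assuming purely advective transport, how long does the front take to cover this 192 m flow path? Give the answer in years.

Hydraulic gradient i = (268.06 − 267.88) / 192 = 0.18 / 192 = 0.0009375.
Darcy flux q = K · i = 49.90 × 0.0009375 = 0.04678 m/day.
Seepage velocity v = q / n_e = 0.04678 / 0.10 = 0.4678 m/day.
Travel time t = L / v = 192 / 0.4678 = 410.4 days = 1.124 years.

1.12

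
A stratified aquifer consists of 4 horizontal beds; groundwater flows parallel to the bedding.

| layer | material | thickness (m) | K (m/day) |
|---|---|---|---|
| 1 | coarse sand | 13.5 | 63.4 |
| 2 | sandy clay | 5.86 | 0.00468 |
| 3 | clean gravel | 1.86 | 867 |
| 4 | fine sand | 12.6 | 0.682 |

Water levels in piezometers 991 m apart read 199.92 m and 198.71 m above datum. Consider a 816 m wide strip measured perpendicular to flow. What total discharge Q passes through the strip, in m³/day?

2470

Flow is parallel to layering, so each bed carries its own Darcy discharge and the transmissivities add.
Σ(K_i·b_i) = 63.4×13.5 + 0.00468×5.86 + 867×1.86 + 0.682×12.6 = 2477 m²/day.
Hydraulic gradient i = (199.92 − 198.71) / 991 = 1.21 / 991 = 0.001221.
Q = Σ(K_i·b_i) · W · i = 2477 × 816 × 0.001221 = 2468 m³/day.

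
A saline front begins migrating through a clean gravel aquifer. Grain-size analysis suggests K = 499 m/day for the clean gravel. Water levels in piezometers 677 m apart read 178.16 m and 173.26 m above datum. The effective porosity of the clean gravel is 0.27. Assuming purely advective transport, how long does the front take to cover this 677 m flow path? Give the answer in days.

Hydraulic gradient i = (178.16 − 173.26) / 677 = 4.9 / 677 = 0.007238.
Darcy flux q = K · i = 499.0 × 0.007238 = 3.612 m/day.
Seepage velocity v = q / n_e = 3.612 / 0.27 = 13.38 m/day.
Travel time t = L / v = 677 / 13.38 = 50.61 days.

50.6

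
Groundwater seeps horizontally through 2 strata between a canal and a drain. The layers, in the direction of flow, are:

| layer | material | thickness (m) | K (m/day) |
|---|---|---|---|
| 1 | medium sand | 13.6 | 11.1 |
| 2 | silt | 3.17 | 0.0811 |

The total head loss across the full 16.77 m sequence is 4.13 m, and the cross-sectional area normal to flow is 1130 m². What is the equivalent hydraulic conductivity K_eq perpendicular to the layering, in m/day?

0.416

Flow is perpendicular to layering, so the layers act in series and the equivalent K is the thickness-weighted harmonic mean.
Total thickness L = 13.6 + 3.17 = 16.77 m.
Σ(b_i/K_i) = 13.6/11.1 + 3.17/0.0811 = 40.31 d.
K_eq = L / Σ(b_i/K_i) = 16.77 / 40.31 = 0.4160 m/day.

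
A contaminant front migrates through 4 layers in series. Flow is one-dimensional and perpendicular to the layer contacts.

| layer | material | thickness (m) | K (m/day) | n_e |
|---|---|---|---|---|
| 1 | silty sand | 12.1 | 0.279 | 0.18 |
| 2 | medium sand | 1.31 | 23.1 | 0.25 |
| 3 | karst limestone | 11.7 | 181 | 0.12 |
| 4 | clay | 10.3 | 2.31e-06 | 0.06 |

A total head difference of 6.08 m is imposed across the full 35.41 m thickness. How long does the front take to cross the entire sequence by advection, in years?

9090

With flow normal to the layers, continuity requires the same specific discharge q through every layer.
Σ(b_i/K_i) = 12.1/0.279 + 1.31/23.1 + 11.7/181 + 10.3/2.31e-06 = 4.459e+06 d.
q = Δh / Σ(b_i/K_i) = 6.08 / 4.459e+06 = 1.364e-06 m/day.
In each layer the seepage velocity is v_i = q/n_i, so the layer transit time is t_i = b_i·n_i / q:
  layer 1 (silty sand): t_1 = 12.1 × 0.18 / 1.364e-06 = 1.597e+06 d
  layer 2 (medium sand): t_2 = 1.31 × 0.25 / 1.364e-06 = 2.402e+05 d
  layer 3 (karst limestone): t_3 = 11.7 × 0.12 / 1.364e-06 = 1.030e+06 d
  layer 4 (clay): t_4 = 10.3 × 0.06 / 1.364e-06 = 4.532e+05 d
Total t = Σ t_i = 3.320e+06 days = 9091 years.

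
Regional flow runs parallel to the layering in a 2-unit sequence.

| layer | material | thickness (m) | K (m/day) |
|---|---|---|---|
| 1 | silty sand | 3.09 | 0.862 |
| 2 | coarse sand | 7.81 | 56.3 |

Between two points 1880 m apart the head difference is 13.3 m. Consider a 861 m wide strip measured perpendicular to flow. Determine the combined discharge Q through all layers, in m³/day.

Flow is parallel to layering, so each bed carries its own Darcy discharge and the transmissivities add.
Σ(K_i·b_i) = 0.862×3.09 + 56.3×7.81 = 442.4 m²/day.
Hydraulic gradient i = Δh / L = 13.3 / 1880 = 0.007074.
Q = Σ(K_i·b_i) · W · i = 442.4 × 861 × 0.007074 = 2695 m³/day.

2690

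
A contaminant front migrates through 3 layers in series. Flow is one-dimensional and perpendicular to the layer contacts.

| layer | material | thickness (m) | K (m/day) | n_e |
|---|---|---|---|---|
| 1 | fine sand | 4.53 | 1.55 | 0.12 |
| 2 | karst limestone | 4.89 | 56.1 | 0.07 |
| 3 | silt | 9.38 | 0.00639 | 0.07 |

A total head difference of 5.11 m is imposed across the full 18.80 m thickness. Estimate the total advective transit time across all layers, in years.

1.22

With flow normal to the layers, continuity requires the same specific discharge q through every layer.
Σ(b_i/K_i) = 4.53/1.55 + 4.89/56.1 + 9.38/0.00639 = 1471 d.
q = Δh / Σ(b_i/K_i) = 5.11 / 1471 = 0.003474 m/day.
In each layer the seepage velocity is v_i = q/n_i, so the layer transit time is t_i = b_i·n_i / q:
  layer 1 (fine sand): t_1 = 4.53 × 0.12 / 0.003474 = 156.5 d
  layer 2 (karst limestone): t_2 = 4.89 × 0.07 / 0.003474 = 98.53 d
  layer 3 (silt): t_3 = 9.38 × 0.07 / 0.003474 = 189.0 d
Total t = Σ t_i = 444.0 days = 1.216 years.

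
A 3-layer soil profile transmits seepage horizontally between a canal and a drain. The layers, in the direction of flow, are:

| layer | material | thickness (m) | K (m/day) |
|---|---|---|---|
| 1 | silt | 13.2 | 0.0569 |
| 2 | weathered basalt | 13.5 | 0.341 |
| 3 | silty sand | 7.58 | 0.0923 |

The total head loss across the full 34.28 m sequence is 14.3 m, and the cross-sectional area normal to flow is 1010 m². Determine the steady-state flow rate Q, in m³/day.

40.8

Flow is perpendicular to layering, so the layers act in series and the equivalent K is the thickness-weighted harmonic mean.
Total thickness L = 13.2 + 13.5 + 7.58 = 34.28 m.
Σ(b_i/K_i) = 13.2/0.0569 + 13.5/0.341 + 7.58/0.0923 = 353.7 d.
K_eq = L / Σ(b_i/K_i) = 34.28 / 353.7 = 0.09692 m/day.
Q = K_eq · A · (Δh/L) = 0.09692 × 1010 × (14.3/34.28) = 40.83 m³/day.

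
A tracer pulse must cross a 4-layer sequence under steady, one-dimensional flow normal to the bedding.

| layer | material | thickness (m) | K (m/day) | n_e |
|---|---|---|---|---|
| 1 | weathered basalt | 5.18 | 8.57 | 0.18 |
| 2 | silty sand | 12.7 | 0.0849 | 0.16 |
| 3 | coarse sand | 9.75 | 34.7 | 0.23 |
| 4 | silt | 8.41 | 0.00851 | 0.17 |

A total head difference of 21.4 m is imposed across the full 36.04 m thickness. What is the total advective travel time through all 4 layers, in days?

With flow normal to the layers, continuity requires the same specific discharge q through every layer.
Σ(b_i/K_i) = 5.18/8.57 + 12.7/0.0849 + 9.75/34.7 + 8.41/0.00851 = 1139 d.
q = Δh / Σ(b_i/K_i) = 21.4 / 1139 = 0.01879 m/day.
In each layer the seepage velocity is v_i = q/n_i, so the layer transit time is t_i = b_i·n_i / q:
  layer 1 (weathered basalt): t_1 = 5.18 × 0.18 / 0.01879 = 49.61 d
  layer 2 (silty sand): t_2 = 12.7 × 0.16 / 0.01879 = 108.1 d
  layer 3 (coarse sand): t_3 = 9.75 × 0.23 / 0.01879 = 119.3 d
  layer 4 (silt): t_4 = 8.41 × 0.17 / 0.01879 = 76.08 d
Total t = Σ t_i = 353.1 days.

353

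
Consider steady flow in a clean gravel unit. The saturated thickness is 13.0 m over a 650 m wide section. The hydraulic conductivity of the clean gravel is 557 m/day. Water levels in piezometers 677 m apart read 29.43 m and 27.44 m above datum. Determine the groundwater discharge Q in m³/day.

13800

Cross-sectional area A = 650 × 13.0 = 8450 m².
Hydraulic gradient i = (29.43 − 27.44) / 677 = 1.99 / 677 = 0.002939.
Darcy's law: Q = K · A · i = 557.0 × 8450 × 0.002939 = 13835 m³/day.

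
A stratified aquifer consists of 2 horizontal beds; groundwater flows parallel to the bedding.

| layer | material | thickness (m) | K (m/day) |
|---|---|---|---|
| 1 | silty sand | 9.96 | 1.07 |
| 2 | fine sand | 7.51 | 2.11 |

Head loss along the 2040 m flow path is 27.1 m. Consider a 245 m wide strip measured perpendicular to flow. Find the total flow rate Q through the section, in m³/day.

Flow is parallel to layering, so each bed carries its own Darcy discharge and the transmissivities add.
Σ(K_i·b_i) = 1.07×9.96 + 2.11×7.51 = 26.50 m²/day.
Hydraulic gradient i = Δh / L = 27.1 / 2040 = 0.01328.
Q = Σ(K_i·b_i) · W · i = 26.50 × 245 × 0.01328 = 86.26 m³/day.

86.3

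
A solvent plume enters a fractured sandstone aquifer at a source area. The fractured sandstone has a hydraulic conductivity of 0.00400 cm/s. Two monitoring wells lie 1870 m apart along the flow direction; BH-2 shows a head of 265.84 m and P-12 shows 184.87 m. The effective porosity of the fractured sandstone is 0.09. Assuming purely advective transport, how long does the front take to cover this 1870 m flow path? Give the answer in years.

3.08

Convert K: 0.00400 cm/s × 864 = 3.456 m/day.
Hydraulic gradient i = (265.84 − 184.87) / 1870 = 80.97 / 1870 = 0.04330.
Darcy flux q = K · i = 3.456 × 0.04330 = 0.1496 m/day.
Seepage velocity v = q / n_e = 0.1496 / 0.09 = 1.663 m/day.
Travel time t = L / v = 1870 / 1.663 = 1125 days = 3.079 years.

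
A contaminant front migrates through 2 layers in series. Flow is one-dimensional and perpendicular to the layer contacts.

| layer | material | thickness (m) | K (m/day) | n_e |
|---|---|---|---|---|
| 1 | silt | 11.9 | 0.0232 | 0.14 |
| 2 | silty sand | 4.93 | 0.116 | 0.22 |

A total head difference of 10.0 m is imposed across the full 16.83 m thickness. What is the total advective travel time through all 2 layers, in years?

0.418

With flow normal to the layers, continuity requires the same specific discharge q through every layer.
Σ(b_i/K_i) = 11.9/0.0232 + 4.93/0.116 = 555.4 d.
q = Δh / Σ(b_i/K_i) = 10.0 / 555.4 = 0.01800 m/day.
In each layer the seepage velocity is v_i = q/n_i, so the layer transit time is t_i = b_i·n_i / q:
  layer 1 (silt): t_1 = 11.9 × 0.14 / 0.01800 = 92.53 d
  layer 2 (silty sand): t_2 = 4.93 × 0.22 / 0.01800 = 60.24 d
Total t = Σ t_i = 152.8 days = 0.4183 years.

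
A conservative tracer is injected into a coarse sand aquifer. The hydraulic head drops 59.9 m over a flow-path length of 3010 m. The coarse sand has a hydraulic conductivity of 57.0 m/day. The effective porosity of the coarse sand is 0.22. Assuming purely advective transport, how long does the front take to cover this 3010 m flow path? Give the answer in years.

1.60

Hydraulic gradient i = Δh / L = 59.9 / 3010 = 0.01990.
Darcy flux q = K · i = 57.00 × 0.01990 = 1.134 m/day.
Seepage velocity v = q / n_e = 1.134 / 0.22 = 5.156 m/day.
Travel time t = L / v = 3010 / 5.156 = 583.8 days = 1.598 years.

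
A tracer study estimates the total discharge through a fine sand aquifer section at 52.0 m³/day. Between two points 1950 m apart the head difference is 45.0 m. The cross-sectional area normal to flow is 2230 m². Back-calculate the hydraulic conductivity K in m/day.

Hydraulic gradient i = Δh / L = 45.0 / 1950 = 0.02308.
From Q = K·A·i, K = Q / (A·i) = 52.0 / (2230 × 0.02308) = 1.010 m/day.

1.01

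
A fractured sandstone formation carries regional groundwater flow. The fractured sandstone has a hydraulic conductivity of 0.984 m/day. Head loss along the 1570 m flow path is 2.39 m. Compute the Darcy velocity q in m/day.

0.00150

Hydraulic gradient i = Δh / L = 2.39 / 1570 = 0.001522.
Specific discharge q = K · i = 0.9840 × 0.001522 = 0.001498 m/day.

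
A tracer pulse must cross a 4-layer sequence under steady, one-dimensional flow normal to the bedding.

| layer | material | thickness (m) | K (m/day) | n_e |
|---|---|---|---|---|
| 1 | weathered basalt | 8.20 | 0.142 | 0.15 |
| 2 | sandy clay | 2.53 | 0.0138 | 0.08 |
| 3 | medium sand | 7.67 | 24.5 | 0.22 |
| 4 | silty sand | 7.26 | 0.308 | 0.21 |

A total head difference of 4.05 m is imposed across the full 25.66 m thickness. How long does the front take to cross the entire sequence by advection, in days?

With flow normal to the layers, continuity requires the same specific discharge q through every layer.
Σ(b_i/K_i) = 8.20/0.142 + 2.53/0.0138 + 7.67/24.5 + 7.26/0.308 = 265.0 d.
q = Δh / Σ(b_i/K_i) = 4.05 / 265.0 = 0.01529 m/day.
In each layer the seepage velocity is v_i = q/n_i, so the layer transit time is t_i = b_i·n_i / q:
  layer 1 (weathered basalt): t_1 = 8.20 × 0.15 / 0.01529 = 80.47 d
  layer 2 (sandy clay): t_2 = 2.53 × 0.08 / 0.01529 = 13.24 d
  layer 3 (medium sand): t_3 = 7.67 × 0.22 / 0.01529 = 110.4 d
  layer 4 (silty sand): t_4 = 7.26 × 0.21 / 0.01529 = 99.74 d
Total t = Σ t_i = 303.9 days.

304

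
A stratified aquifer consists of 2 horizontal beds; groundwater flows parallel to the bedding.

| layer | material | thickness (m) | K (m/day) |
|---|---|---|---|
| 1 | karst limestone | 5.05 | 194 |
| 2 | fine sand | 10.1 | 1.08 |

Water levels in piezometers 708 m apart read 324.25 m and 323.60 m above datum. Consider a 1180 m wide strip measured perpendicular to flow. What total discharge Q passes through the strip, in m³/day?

1070

Flow is parallel to layering, so each bed carries its own Darcy discharge and the transmissivities add.
Σ(K_i·b_i) = 194×5.05 + 1.08×10.1 = 990.6 m²/day.
Hydraulic gradient i = (324.25 − 323.60) / 708 = 0.65 / 708 = 0.0009181.
Q = Σ(K_i·b_i) · W · i = 990.6 × 1180 × 0.0009181 = 1073 m³/day.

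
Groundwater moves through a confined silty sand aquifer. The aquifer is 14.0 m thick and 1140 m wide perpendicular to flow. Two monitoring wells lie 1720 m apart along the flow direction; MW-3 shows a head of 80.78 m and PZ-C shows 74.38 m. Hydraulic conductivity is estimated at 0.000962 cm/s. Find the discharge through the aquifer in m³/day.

Convert K: 0.000962 cm/s × 864 = 0.8312 m/day.
Cross-sectional area A = 1140 × 14.0 = 15960 m².
Hydraulic gradient i = (80.78 − 74.38) / 1720 = 6.4 / 1720 = 0.003721.
Darcy's law: Q = K · A · i = 0.8312 × 15960 × 0.003721 = 49.36 m³/day.

49.4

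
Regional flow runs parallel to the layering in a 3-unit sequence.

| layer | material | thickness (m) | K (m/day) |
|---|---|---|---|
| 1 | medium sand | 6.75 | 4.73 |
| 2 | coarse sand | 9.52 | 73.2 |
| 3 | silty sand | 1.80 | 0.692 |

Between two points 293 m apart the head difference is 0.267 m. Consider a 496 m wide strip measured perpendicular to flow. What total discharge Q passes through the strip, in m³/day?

Flow is parallel to layering, so each bed carries its own Darcy discharge and the transmissivities add.
Σ(K_i·b_i) = 4.73×6.75 + 73.2×9.52 + 0.692×1.80 = 730.0 m²/day.
Hydraulic gradient i = Δh / L = 0.267 / 293 = 0.0009113.
Q = Σ(K_i·b_i) · W · i = 730.0 × 496 × 0.0009113 = 330.0 m³/day.

330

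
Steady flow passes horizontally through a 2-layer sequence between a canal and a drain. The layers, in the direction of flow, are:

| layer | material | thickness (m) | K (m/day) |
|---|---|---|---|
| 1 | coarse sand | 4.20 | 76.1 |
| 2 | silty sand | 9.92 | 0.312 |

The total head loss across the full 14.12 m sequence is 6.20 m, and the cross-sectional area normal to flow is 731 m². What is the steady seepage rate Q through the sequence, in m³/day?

Flow is perpendicular to layering, so the layers act in series and the equivalent K is the thickness-weighted harmonic mean.
Total thickness L = 4.20 + 9.92 = 14.12 m.
Σ(b_i/K_i) = 4.20/76.1 + 9.92/0.312 = 31.85 d.
K_eq = L / Σ(b_i/K_i) = 14.12 / 31.85 = 0.4433 m/day.
Q = K_eq · A · (Δh/L) = 0.4433 × 731 × (6.20/14.12) = 142.3 m³/day.

142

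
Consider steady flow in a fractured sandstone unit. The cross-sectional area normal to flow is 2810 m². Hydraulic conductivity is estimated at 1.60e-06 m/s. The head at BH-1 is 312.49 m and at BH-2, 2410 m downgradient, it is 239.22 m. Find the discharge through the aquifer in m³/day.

11.8

Convert K: 1.60e-06 m/s × 86400 = 0.1382 m/day.
Hydraulic gradient i = (312.49 − 239.22) / 2410 = 73.27 / 2410 = 0.03040.
Darcy's law: Q = K · A · i = 0.1382 × 2810 × 0.03040 = 11.81 m³/day.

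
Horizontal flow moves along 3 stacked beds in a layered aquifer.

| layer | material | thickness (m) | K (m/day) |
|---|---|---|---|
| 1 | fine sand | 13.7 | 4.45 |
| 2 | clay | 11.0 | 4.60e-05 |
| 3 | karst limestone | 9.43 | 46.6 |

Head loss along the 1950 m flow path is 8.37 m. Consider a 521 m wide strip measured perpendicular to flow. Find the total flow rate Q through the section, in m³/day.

Flow is parallel to layering, so each bed carries its own Darcy discharge and the transmissivities add.
Σ(K_i·b_i) = 4.45×13.7 + 4.60e-05×11.0 + 46.6×9.43 = 500.4 m²/day.
Hydraulic gradient i = Δh / L = 8.37 / 1950 = 0.004292.
Q = Σ(K_i·b_i) · W · i = 500.4 × 521 × 0.004292 = 1119 m³/day.

1120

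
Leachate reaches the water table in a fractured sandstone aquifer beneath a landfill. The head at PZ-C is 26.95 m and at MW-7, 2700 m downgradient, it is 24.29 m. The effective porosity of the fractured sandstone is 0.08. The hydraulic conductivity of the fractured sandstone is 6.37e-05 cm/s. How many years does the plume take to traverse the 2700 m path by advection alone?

Convert K: 6.37e-05 cm/s × 864 = 0.05504 m/day.
Hydraulic gradient i = (26.95 − 24.29) / 2700 = 2.66 / 2700 = 0.0009852.
Darcy flux q = K · i = 0.05504 × 0.0009852 = 5.422e-05 m/day.
Seepage velocity v = q / n_e = 5.422e-05 / 0.08 = 0.0006778 m/day.
Travel time t = L / v = 2700 / 0.0006778 = 3.984e+06 days = 10907 years.

10900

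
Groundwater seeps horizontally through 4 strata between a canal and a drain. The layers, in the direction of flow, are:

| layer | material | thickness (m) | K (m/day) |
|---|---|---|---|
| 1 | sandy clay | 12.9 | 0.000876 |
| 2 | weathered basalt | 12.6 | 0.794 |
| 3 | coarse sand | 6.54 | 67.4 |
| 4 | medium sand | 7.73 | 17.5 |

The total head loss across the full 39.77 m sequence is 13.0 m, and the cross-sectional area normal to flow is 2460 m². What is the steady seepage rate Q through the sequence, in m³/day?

2.17

Flow is perpendicular to layering, so the layers act in series and the equivalent K is the thickness-weighted harmonic mean.
Total thickness L = 12.9 + 12.6 + 6.54 + 7.73 = 39.77 m.
Σ(b_i/K_i) = 12.9/0.000876 + 12.6/0.794 + 6.54/67.4 + 7.73/17.5 = 14742 d.
K_eq = L / Σ(b_i/K_i) = 39.77 / 14742 = 0.002698 m/day.
Q = K_eq · A · (Δh/L) = 0.002698 × 2460 × (13.0/39.77) = 2.169 m³/day.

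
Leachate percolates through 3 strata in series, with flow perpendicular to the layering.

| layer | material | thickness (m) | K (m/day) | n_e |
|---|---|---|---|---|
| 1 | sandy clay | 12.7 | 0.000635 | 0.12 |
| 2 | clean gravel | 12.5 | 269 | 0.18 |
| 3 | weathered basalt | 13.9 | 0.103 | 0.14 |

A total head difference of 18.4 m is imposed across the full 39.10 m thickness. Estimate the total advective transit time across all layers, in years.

17.1

With flow normal to the layers, continuity requires the same specific discharge q through every layer.
Σ(b_i/K_i) = 12.7/0.000635 + 12.5/269 + 13.9/0.103 = 20135 d.
q = Δh / Σ(b_i/K_i) = 18.4 / 20135 = 0.0009138 m/day.
In each layer the seepage velocity is v_i = q/n_i, so the layer transit time is t_i = b_i·n_i / q:
  layer 1 (sandy clay): t_1 = 12.7 × 0.12 / 0.0009138 = 1668 d
  layer 2 (clean gravel): t_2 = 12.5 × 0.18 / 0.0009138 = 2462 d
  layer 3 (weathered basalt): t_3 = 13.9 × 0.14 / 0.0009138 = 2129 d
Total t = Σ t_i = 6259 days = 17.14 years.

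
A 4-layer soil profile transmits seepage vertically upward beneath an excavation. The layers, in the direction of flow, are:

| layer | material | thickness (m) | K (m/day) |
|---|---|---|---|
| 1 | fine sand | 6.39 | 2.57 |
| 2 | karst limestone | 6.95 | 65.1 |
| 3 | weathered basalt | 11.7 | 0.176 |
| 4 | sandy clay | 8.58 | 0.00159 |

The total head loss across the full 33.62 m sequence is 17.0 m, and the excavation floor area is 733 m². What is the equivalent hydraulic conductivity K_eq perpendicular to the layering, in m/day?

0.00615

Flow is perpendicular to layering, so the layers act in series and the equivalent K is the thickness-weighted harmonic mean.
Total thickness L = 6.39 + 6.95 + 11.7 + 8.58 = 33.62 m.
Σ(b_i/K_i) = 6.39/2.57 + 6.95/65.1 + 11.7/0.176 + 8.58/0.00159 = 5465 d.
K_eq = L / Σ(b_i/K_i) = 33.62 / 5465 = 0.006152 m/day.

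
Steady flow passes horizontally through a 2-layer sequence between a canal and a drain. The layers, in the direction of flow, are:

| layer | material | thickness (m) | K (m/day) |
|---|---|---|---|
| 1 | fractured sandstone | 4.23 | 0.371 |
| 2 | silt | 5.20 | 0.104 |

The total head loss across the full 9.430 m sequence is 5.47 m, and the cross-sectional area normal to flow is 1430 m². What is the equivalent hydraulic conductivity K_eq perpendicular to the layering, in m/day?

0.154

Flow is perpendicular to layering, so the layers act in series and the equivalent K is the thickness-weighted harmonic mean.
Total thickness L = 4.23 + 5.20 = 9.430 m.
Σ(b_i/K_i) = 4.23/0.371 + 5.20/0.104 = 61.40 d.
K_eq = L / Σ(b_i/K_i) = 9.430 / 61.40 = 0.1536 m/day.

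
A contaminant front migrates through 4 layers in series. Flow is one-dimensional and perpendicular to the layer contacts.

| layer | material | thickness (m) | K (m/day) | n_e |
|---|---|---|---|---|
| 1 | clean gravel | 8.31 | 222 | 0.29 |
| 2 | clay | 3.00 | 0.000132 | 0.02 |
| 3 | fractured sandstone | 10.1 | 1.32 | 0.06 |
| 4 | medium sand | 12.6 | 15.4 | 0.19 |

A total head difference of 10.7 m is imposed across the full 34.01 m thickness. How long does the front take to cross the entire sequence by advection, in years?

31.8

With flow normal to the layers, continuity requires the same specific discharge q through every layer.
Σ(b_i/K_i) = 8.31/222 + 3.00/0.000132 + 10.1/1.32 + 12.6/15.4 = 22736 d.
q = Δh / Σ(b_i/K_i) = 10.7 / 22736 = 0.0004706 m/day.
In each layer the seepage velocity is v_i = q/n_i, so the layer transit time is t_i = b_i·n_i / q:
  layer 1 (clean gravel): t_1 = 8.31 × 0.29 / 0.0004706 = 5121 d
  layer 2 (clay): t_2 = 3.00 × 0.02 / 0.0004706 = 127.5 d
  layer 3 (fractured sandstone): t_3 = 10.1 × 0.06 / 0.0004706 = 1288 d
  layer 4 (medium sand): t_4 = 12.6 × 0.19 / 0.0004706 = 5087 d
Total t = Σ t_i = 11623 days = 31.82 years.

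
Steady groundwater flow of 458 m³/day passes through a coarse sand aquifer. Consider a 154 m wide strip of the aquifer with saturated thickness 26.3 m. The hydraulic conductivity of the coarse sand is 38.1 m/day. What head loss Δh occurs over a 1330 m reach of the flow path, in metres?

3.95

Cross-sectional area A = 154 × 26.3 = 4050 m².
From Q = K·A·i, i = Q / (K·A) = 458 / (38.10 × 4050) = 0.002968.
Head loss Δh = i · L = 0.002968 × 1330 = 3.947 m.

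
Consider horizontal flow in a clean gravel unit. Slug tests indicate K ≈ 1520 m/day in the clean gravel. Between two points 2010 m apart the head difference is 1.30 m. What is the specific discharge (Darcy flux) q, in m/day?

0.983

Hydraulic gradient i = Δh / L = 1.30 / 2010 = 0.0006468.
Specific discharge q = K · i = 1520 × 0.0006468 = 0.9831 m/day.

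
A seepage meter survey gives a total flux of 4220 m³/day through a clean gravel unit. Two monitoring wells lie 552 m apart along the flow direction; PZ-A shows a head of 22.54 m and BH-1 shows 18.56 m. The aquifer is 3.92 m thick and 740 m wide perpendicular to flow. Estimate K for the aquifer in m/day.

202

Cross-sectional area A = 740 × 3.92 = 2901 m².
Hydraulic gradient i = (22.54 − 18.56) / 552 = 3.98 / 552 = 0.007210.
From Q = K·A·i, K = Q / (A·i) = 4220 / (2901 × 0.007210) = 201.8 m/day.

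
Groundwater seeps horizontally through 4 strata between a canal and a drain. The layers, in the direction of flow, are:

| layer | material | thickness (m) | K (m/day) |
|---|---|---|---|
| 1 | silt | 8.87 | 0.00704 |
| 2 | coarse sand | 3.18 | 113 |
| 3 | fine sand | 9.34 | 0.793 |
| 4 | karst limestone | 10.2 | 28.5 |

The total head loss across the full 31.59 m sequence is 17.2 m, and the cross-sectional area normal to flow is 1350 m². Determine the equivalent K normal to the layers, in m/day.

0.0248

Flow is perpendicular to layering, so the layers act in series and the equivalent K is the thickness-weighted harmonic mean.
Total thickness L = 8.87 + 3.18 + 9.34 + 10.2 = 31.59 m.
Σ(b_i/K_i) = 8.87/0.00704 + 3.18/113 + 9.34/0.793 + 10.2/28.5 = 1272 d.
K_eq = L / Σ(b_i/K_i) = 31.59 / 1272 = 0.02483 m/day.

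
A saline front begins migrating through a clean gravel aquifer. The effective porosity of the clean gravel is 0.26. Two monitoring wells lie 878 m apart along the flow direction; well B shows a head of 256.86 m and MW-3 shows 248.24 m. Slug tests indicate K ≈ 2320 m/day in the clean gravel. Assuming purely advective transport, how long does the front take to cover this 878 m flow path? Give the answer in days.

10.0

Hydraulic gradient i = (256.86 − 248.24) / 878 = 8.62 / 878 = 0.009818.
Darcy flux q = K · i = 2320 × 0.009818 = 22.78 m/day.
Seepage velocity v = q / n_e = 22.78 / 0.26 = 87.60 m/day.
Travel time t = L / v = 878 / 87.60 = 10.02 days.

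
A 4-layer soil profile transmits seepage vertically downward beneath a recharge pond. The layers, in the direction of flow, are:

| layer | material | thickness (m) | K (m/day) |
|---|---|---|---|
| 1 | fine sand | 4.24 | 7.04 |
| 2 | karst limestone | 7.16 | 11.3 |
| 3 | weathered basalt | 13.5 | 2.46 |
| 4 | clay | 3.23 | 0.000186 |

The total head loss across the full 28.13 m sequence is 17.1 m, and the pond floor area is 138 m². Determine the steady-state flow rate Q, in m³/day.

Flow is perpendicular to layering, so the layers act in series and the equivalent K is the thickness-weighted harmonic mean.
Total thickness L = 4.24 + 7.16 + 13.5 + 3.23 = 28.13 m.
Σ(b_i/K_i) = 4.24/7.04 + 7.16/11.3 + 13.5/2.46 + 3.23/0.000186 = 17372 d.
K_eq = L / Σ(b_i/K_i) = 28.13 / 17372 = 0.001619 m/day.
Q = K_eq · A · (Δh/L) = 0.001619 × 138 × (17.1/28.13) = 0.1358 m³/day.

0.136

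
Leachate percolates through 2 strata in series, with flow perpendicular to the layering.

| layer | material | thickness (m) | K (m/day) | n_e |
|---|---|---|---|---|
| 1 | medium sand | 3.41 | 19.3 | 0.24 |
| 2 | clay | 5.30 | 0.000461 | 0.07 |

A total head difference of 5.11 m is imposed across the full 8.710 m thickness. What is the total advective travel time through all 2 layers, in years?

With flow normal to the layers, continuity requires the same specific discharge q through every layer.
Σ(b_i/K_i) = 3.41/19.3 + 5.30/0.000461 = 11497 d.
q = Δh / Σ(b_i/K_i) = 5.11 / 11497 = 0.0004445 m/day.
In each layer the seepage velocity is v_i = q/n_i, so the layer transit time is t_i = b_i·n_i / q:
  layer 1 (medium sand): t_1 = 3.41 × 0.24 / 0.0004445 = 1841 d
  layer 2 (clay): t_2 = 5.30 × 0.07 / 0.0004445 = 834.7 d
Total t = Σ t_i = 2676 days = 7.327 years.

7.33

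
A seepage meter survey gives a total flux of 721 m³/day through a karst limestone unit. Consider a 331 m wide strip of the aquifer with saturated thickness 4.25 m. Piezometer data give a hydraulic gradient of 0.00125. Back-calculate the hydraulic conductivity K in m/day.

Cross-sectional area A = 331 × 4.25 = 1407 m².
Hydraulic gradient i = 0.00125.
From Q = K·A·i, K = Q / (A·i) = 721 / (1407 × 0.001250) = 410.0 m/day.

410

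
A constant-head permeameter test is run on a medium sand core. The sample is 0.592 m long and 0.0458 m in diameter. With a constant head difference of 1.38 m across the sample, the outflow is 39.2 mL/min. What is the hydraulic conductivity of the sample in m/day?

Cross-sectional area A = π·(d/2)² = π × (0.0458/2)² = 0.001647 m².
Convert discharge: 39.2 mL/min = 6.533e-07 m³/s.
Darcy's law rearranged: K = Q·L / (A·Δh) = 6.533e-07 × 0.592 / (0.001647 × 1.38) = 0.0001701 m/s = 14.70 m/day.

14.7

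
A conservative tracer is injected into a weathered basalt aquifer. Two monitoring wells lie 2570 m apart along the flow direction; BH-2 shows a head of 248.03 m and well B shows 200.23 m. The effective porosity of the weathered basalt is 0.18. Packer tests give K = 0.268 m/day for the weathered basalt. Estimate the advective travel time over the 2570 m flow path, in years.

Hydraulic gradient i = (248.03 − 200.23) / 2570 = 47.8 / 2570 = 0.01860.
Darcy flux q = K · i = 0.2680 × 0.01860 = 0.004985 m/day.
Seepage velocity v = q / n_e = 0.004985 / 0.18 = 0.02769 m/day.
Travel time t = L / v = 2570 / 0.02769 = 92806 days = 254.1 years.

254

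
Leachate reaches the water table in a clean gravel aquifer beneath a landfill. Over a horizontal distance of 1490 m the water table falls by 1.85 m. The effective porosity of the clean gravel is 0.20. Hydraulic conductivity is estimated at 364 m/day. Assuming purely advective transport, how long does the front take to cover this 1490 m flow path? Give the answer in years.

Hydraulic gradient i = Δh / L = 1.85 / 1490 = 0.001242.
Darcy flux q = K · i = 364.0 × 0.001242 = 0.4519 m/day.
Seepage velocity v = q / n_e = 0.4519 / 0.20 = 2.260 m/day.
Travel time t = L / v = 1490 / 2.260 = 659.4 days = 1.805 years.

1.81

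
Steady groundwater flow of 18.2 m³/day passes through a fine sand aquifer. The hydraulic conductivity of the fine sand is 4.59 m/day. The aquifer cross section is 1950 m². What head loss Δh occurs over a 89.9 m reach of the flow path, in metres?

From Q = K·A·i, i = Q / (K·A) = 18.2 / (4.590 × 1950) = 0.002033.
Head loss Δh = i · L = 0.002033 × 89.9 = 0.1828 m.

0.183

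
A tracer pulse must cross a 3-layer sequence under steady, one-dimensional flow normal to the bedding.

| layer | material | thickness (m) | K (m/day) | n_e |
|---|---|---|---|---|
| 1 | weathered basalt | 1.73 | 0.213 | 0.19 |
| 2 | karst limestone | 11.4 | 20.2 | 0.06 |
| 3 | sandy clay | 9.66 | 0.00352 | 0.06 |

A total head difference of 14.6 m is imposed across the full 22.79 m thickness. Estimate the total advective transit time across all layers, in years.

With flow normal to the layers, continuity requires the same specific discharge q through every layer.
Σ(b_i/K_i) = 1.73/0.213 + 11.4/20.2 + 9.66/0.00352 = 2753 d.
q = Δh / Σ(b_i/K_i) = 14.6 / 2753 = 0.005303 m/day.
In each layer the seepage velocity is v_i = q/n_i, so the layer transit time is t_i = b_i·n_i / q:
  layer 1 (weathered basalt): t_1 = 1.73 × 0.19 / 0.005303 = 61.98 d
  layer 2 (karst limestone): t_2 = 11.4 × 0.06 / 0.005303 = 129.0 d
  layer 3 (sandy clay): t_3 = 9.66 × 0.06 / 0.005303 = 109.3 d
Total t = Σ t_i = 300.2 days = 0.8220 years.

0.822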